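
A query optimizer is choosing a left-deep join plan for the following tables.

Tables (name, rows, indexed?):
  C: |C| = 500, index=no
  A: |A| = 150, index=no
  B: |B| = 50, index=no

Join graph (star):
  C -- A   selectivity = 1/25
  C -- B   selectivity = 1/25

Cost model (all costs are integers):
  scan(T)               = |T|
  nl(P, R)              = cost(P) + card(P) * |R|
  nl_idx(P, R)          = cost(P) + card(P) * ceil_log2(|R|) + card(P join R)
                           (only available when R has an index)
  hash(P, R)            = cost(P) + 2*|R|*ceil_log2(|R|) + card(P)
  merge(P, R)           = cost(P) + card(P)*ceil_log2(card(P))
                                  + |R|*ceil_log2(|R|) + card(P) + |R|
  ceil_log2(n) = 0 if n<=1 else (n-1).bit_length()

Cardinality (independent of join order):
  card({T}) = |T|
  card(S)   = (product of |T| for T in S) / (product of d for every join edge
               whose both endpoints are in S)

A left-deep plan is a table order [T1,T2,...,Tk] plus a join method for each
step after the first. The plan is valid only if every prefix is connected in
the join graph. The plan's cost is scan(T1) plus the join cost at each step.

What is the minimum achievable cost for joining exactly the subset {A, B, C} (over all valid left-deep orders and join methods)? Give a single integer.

5000

Selinger DP over subsets of {A,B,C}:
  {C}: scan cost=500, card=500
  {A}: scan cost=150, card=150
  {B}: scan cost=50, card=50
  {AC}: card=3000; try (A,hash)→3400, (C,merge)→6500, (A,merge)→6850, (C,hash)→9300, (C,nl)→75150, (A,nl)→75500; best=3400 via (A,hash)
  {BC}: card=1000; try (B,hash)→1600, (C,merge)→5400, (B,merge)→5850, (C,hash)→9100, (C,nl)→25050, (B,nl)→25500; best=1600 via (B,hash)
  {ABC}: card=6000; try (A,hash)→5000, (B,hash)→7000, (A,merge)→13950, (B,merge)→42750, (A,nl)→151600, (B,nl)→153400; best=5000 via (A,hash)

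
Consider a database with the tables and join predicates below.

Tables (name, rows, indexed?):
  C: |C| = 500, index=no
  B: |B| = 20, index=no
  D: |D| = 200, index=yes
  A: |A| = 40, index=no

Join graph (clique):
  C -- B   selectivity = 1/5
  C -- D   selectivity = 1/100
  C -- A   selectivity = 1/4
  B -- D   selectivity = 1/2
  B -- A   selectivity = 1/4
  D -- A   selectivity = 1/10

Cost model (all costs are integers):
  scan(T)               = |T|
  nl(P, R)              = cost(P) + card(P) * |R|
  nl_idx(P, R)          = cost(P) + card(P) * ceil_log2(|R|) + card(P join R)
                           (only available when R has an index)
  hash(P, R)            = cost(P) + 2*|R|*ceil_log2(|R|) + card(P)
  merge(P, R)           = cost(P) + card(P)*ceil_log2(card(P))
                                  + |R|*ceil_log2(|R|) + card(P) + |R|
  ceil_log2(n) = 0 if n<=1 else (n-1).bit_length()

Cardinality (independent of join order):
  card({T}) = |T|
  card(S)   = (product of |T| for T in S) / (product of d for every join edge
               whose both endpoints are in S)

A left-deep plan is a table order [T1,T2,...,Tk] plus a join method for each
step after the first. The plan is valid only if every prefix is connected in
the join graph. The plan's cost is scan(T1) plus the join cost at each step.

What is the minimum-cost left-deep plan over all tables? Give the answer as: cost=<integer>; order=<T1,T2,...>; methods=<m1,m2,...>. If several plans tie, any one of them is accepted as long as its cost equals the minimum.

cost=6880; order=C,D,A,B; methods=hash,hash,hash

Selinger DP (subsets sized 1..n):
  {C}: scan cost=500, card=500
  {B}: scan cost=20, card=20
  {D}: scan cost=200, card=200
  {A}: scan cost=40, card=40
  {BC}: card=2000; try (B,hash)→1200, (C,merge)→5140, (B,merge)→5620, (C,hash)→9040, (C,nl)→10020, (B,nl)→10500; best=1200 via (B,hash)
  {CD}: card=1000; try (D,hash)→4200, (D,nl_idx)→5500, (C,merge)→7000, (D,merge)→7300, (C,hash)→9400, (C,nl)→100200 …(+1); best=4200 via (D,hash)
  {AC}: card=5000; try (A,hash)→1480, (C,merge)→5320, (A,merge)→5780, (C,hash)→9080, (C,nl)→20040, (A,nl)→20500; best=1480 via (A,hash)
  {BD}: card=2000; try (B,hash)→600, (D,merge)→1940, (B,merge)→2120, (D,nl_idx)→2180, (D,hash)→3240, (D,nl)→4020 …(+1); best=600 via (B,hash)
  {AB}: card=200; try (B,hash)→280, (A,merge)→420, (B,merge)→440, (A,hash)→520, (A,nl)→820, (B,nl)→840; best=280 via (B,hash)
  {AD}: card=800; try (A,hash)→880, (D,nl_idx)→1160, (D,merge)→2120, (A,merge)→2280, (D,hash)→3280, (D,nl)→8040 …(+1); best=880 via (A,hash)
  {BCD}: card=2000; try (B,hash)→5400, (D,hash)→6400, (C,hash)→11600, (B,merge)→15320, (D,nl_idx)→19200, (B,nl)→24200 …(+4); best=5400 via (B,hash)
  {ABC}: card=5000; try (A,hash)→3680, (B,hash)→6680, (C,merge)→7080, (C,hash)→9480, (A,merge)→25480, (B,merge)→71600 …(+3); best=3680 via (A,hash)
  {ACD}: card=1000; try (A,hash)→5680, (D,hash)→9680, (C,hash)→10680, (C,merge)→14680, (A,merge)→15480, (D,nl_idx)→42480 …(+4); best=5680 via (A,hash)
  {ABD}: card=2000; try (B,hash)→1880, (A,hash)→3080, (D,hash)→3680, (D,merge)→3880, (D,nl_idx)→3880, (B,merge)→9800 …(+4); best=1880 via (B,hash)
  {ABCD}: card=500; try (B,hash)→6880, (A,hash)→7880, (D,hash)→11880, (C,hash)→12880, (B,merge)→16800, (B,nl)→25680 …(+7); best=6880 via (B,hash)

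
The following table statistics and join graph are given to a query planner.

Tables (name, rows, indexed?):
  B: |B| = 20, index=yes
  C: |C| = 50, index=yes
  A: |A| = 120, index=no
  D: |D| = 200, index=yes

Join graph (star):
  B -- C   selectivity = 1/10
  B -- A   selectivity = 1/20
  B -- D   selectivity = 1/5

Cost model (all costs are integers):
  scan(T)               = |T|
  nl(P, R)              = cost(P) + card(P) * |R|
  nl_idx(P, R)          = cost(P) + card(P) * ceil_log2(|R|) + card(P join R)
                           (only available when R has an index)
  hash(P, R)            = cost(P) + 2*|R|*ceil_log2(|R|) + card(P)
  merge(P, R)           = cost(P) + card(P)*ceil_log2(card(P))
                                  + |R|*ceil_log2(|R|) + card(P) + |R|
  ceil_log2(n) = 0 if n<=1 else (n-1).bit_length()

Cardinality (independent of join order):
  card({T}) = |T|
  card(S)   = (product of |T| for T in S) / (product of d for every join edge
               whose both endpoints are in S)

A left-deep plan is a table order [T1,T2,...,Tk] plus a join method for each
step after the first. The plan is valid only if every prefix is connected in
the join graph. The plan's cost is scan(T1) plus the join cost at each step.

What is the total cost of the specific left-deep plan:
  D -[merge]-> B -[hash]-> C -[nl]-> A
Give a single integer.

step 1: scan D: cost=200, card=200
step 2: join B via merge
    card(P join B) = 200*20/(5) = 800
    cost = 200 + 200*8 + 20*5 + 200 + 20 = 2120
step 3: join C via hash
    card(P join C) = 800*50/(10) = 4000
    cost = 2120 + 2*50*6 + 800 = 3520
step 4: join A via nl
    card(P join A) = 4000*120/(20) = 24000
    cost = 3520 + 4000*120 = 483520

483520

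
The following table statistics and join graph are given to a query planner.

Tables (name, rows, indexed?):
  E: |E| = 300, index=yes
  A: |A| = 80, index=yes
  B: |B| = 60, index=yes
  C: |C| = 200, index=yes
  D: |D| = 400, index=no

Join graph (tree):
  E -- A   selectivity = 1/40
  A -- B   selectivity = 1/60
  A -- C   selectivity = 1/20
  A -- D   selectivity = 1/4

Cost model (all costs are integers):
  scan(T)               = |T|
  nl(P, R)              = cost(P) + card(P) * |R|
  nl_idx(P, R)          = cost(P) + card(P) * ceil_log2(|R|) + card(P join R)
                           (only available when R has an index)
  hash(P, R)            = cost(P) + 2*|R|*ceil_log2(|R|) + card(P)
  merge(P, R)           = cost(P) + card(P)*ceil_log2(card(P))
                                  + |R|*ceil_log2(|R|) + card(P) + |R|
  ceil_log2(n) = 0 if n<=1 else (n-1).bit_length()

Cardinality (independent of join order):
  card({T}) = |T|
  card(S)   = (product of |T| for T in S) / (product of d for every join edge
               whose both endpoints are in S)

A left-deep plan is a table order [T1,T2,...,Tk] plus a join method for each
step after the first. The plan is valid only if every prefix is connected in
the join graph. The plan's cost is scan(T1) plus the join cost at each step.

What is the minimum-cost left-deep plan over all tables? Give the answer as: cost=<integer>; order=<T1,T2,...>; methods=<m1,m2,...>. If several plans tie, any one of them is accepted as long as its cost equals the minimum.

Selinger DP (subsets sized 1..n):
  {E}: scan cost=300, card=300
  {A}: scan cost=80, card=80
  {B}: scan cost=60, card=60
  {C}: scan cost=200, card=200
  {D}: scan cost=400, card=400
  {AE}: card=600; try (E,nl_idx)→1400, (A,hash)→1720, (A,nl_idx)→3000, (E,merge)→3720, (A,merge)→3940, (E,hash)→5560 …(+2); best=1400 via (E,nl_idx)
  {AB}: card=80; try (A,nl_idx)→560, (B,nl_idx)→640, (B,hash)→880, (A,merge)→1120, (B,merge)→1140, (A,hash)→1240 …(+2); best=560 via (A,nl_idx)
  {AC}: card=800; try (C,nl_idx)→1520, (A,hash)→1520, (A,nl_idx)→2400, (C,merge)→2520, (A,merge)→2640, (C,hash)→3360 …(+2); best=1520 via (C,nl_idx)
  {AD}: card=8000; try (A,hash)→1920, (D,merge)→4720, (A,merge)→5040, (D,hash)→7360, (A,nl_idx)→11200, (D,nl)→32080 …(+1); best=1920 via (A,hash)
  {ABE}: card=600; try (E,nl_idx)→1880, (B,hash)→2720, (E,merge)→4200, (B,nl_idx)→5600, (E,hash)→6040, (B,merge)→8420 …(+2); best=1880 via (E,nl_idx)
  {ACE}: card=6000; try (C,hash)→5200, (E,hash)→7720, (C,merge)→9800, (C,nl_idx)→12200, (E,merge)→13320, (E,nl_idx)→14720 …(+2); best=5200 via (C,hash)
  {ADE}: card=60000; try (D,hash)→9200, (D,merge)→12000, (E,hash)→15320, (E,merge)→116920, (E,nl_idx)→133920, (D,nl)→241400 …(+1); best=9200 via (D,hash)
  {ABC}: card=800; try (C,nl_idx)→2000, (C,merge)→3000, (B,hash)→3040, (C,hash)→3840, (B,nl_idx)→7120, (B,merge)→10740 …(+2); best=2000 via (C,nl_idx)
  {ABD}: card=8000; try (D,merge)→5200, (D,hash)→7840, (B,hash)→10640, (D,nl)→32560, (B,nl_idx)→57920, (B,merge)→114340 …(+1); best=5200 via (D,merge)
  {ACD}: card=80000; try (D,hash)→9520, (C,hash)→13120, (D,merge)→14320, (C,merge)→115720, (C,nl_idx)→145920, (D,nl)→321520 …(+1); best=9520 via (D,hash)
  {ABCE}: card=6000; try (C,hash)→5680, (E,hash)→8200, (C,merge)→10280, (B,hash)→11920, (C,nl_idx)→12680, (E,merge)→13800 …(+6); best=5680 via (C,hash)
  {ABDE}: card=60000; try (D,hash)→9680, (D,merge)→12480, (E,hash)→18600, (B,hash)→69920, (E,merge)→120200, (E,nl_idx)→137200 …(+5); best=9680 via (D,hash)
  {ACDE}: card=600000; try (D,hash)→18400, (C,hash)→72400, (D,merge)→93200, (E,hash)→94920, (C,merge)→1031000, (C,nl_idx)→1089200 …(+5); best=18400 via (D,hash)
  {ABCD}: card=80000; try (D,hash)→10000, (D,merge)→14800, (C,hash)→16400, (B,hash)→90240, (C,merge)→119000, (C,nl_idx)→149200 …(+5); best=10000 via (D,hash)
  {ABCDE}: card=600000; try (D,hash)→18880, (C,hash)→72880, (D,merge)→93680, (E,hash)→95400, (B,hash)→619120, (C,merge)→1031480 …(+9); best=18880 via (D,hash)

cost=18880; order=B,A,E,C,D; methods=nl_idx,nl_idx,hash,hash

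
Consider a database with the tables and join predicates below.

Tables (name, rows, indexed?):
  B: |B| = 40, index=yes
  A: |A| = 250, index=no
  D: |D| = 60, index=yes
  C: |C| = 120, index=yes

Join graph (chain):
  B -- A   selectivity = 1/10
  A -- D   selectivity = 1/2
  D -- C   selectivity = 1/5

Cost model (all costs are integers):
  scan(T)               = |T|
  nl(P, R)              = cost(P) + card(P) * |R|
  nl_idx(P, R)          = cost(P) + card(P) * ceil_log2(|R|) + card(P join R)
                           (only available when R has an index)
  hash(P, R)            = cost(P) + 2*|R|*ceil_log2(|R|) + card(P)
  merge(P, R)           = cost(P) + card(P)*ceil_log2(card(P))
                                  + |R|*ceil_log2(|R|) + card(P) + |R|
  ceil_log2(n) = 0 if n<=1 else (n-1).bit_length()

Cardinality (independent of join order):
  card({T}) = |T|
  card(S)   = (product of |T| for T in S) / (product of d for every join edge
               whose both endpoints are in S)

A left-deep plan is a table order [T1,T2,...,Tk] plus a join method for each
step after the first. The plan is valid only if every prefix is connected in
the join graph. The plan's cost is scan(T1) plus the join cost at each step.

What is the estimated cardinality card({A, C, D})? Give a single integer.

180000

Tables in S: A(250), C(120), D(60)
Edges inside S: A-D(d=2), D-C(d=5)
numerator = 250 * 120 * 60 = 1800000
denominator = 2 * 5 = 10
card(S) = 1800000 / 10 = 180000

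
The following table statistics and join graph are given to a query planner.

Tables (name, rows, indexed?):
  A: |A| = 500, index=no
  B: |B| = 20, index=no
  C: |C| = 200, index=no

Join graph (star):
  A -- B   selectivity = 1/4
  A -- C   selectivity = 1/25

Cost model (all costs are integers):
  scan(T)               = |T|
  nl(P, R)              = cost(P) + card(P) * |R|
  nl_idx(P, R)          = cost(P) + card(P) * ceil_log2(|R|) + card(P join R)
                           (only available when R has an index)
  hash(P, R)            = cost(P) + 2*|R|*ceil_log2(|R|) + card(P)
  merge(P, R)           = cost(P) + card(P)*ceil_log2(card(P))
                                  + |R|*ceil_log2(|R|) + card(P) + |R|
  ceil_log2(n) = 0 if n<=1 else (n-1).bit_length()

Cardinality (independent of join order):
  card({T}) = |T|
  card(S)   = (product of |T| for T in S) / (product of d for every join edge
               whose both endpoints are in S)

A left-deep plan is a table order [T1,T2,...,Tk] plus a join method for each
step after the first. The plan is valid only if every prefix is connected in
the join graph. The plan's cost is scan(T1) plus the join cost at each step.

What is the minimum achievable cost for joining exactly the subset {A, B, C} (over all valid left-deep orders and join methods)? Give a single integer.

6900

Selinger DP over subsets of {A,B,C}:
  {A}: scan cost=500, card=500
  {B}: scan cost=20, card=20
  {C}: scan cost=200, card=200
  {AB}: card=2500; try (B,hash)→1200, (A,merge)→5140, (B,merge)→5620, (A,hash)→9040, (A,nl)→10020, (B,nl)→10500; best=1200 via (B,hash)
  {AC}: card=4000; try (C,hash)→4200, (A,merge)→7000, (C,merge)→7300, (A,hash)→9400, (A,nl)→100200, (C,nl)→100500; best=4200 via (C,hash)
  {ABC}: card=20000; try (C,hash)→6900, (B,hash)→8400, (C,merge)→35500, (B,merge)→56320, (B,nl)→84200, (C,nl)→501200; best=6900 via (C,hash)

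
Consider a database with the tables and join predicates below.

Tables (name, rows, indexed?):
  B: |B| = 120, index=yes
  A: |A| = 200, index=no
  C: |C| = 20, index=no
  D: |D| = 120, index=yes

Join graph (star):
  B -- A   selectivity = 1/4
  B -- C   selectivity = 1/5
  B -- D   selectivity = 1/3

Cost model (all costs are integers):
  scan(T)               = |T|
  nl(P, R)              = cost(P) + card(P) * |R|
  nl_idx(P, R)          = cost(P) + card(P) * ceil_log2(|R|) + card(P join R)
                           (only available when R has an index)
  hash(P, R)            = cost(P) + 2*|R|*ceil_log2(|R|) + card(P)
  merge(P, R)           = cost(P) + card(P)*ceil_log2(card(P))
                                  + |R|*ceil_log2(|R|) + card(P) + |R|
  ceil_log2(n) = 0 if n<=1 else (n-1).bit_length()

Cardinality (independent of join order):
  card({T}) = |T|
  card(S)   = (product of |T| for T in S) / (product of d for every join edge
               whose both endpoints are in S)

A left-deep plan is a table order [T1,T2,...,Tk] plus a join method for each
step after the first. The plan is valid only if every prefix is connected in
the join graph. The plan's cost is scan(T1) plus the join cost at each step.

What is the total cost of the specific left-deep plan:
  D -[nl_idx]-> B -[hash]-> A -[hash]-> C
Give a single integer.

253960

step 1: scan D: cost=120, card=120
step 2: join B via nl_idx
    card(P join B) = 120*120/(3) = 4800
    cost = 120 + 120*7 + 4800 = 5760
step 3: join A via hash
    card(P join A) = 4800*200/(4) = 240000
    cost = 5760 + 2*200*8 + 4800 = 13760
step 4: join C via hash
    card(P join C) = 240000*20/(5) = 960000
    cost = 13760 + 2*20*5 + 240000 = 253960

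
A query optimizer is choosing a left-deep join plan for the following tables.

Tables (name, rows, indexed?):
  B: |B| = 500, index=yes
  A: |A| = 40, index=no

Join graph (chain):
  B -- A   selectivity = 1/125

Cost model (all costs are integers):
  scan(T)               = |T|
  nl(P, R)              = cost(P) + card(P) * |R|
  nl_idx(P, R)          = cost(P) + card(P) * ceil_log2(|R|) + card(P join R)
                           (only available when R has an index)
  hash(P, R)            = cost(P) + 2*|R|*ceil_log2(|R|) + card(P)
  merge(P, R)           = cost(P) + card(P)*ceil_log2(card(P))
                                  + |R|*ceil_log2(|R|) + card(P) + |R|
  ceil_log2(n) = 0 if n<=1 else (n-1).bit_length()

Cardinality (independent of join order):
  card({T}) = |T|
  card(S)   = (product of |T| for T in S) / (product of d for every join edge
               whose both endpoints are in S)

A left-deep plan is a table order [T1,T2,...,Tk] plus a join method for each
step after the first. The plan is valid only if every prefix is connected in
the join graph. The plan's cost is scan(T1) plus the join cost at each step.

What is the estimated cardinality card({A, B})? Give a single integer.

160

Tables in S: A(40), B(500)
Edges inside S: B-A(d=125)
numerator = 40 * 500 = 20000
denominator = 125 = 125
card(S) = 20000 / 125 = 160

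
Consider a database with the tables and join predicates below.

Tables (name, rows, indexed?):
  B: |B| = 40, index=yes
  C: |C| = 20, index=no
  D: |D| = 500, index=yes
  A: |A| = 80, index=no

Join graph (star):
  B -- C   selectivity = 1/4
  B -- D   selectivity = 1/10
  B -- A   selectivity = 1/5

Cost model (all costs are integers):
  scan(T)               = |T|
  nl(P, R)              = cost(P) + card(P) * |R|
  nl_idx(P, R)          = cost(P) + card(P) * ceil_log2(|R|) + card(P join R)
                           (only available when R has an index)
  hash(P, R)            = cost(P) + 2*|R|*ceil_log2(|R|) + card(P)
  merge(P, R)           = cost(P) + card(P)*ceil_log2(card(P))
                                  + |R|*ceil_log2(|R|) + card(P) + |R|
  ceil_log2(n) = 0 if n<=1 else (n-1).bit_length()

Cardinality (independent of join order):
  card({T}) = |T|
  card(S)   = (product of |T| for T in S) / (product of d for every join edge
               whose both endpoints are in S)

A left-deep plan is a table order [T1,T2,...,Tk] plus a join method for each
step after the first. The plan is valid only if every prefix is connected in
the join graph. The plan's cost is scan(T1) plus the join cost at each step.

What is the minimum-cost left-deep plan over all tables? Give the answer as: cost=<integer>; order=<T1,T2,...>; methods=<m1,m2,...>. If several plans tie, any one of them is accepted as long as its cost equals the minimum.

cost=13680; order=A,B,C,D; methods=hash,hash,hash

Selinger DP (subsets sized 1..n):
  {B}: scan cost=40, card=40
  {C}: scan cost=20, card=20
  {D}: scan cost=500, card=500
  {A}: scan cost=80, card=80
  {BC}: card=200; try (C,hash)→280, (B,nl_idx)→340, (B,merge)→420, (C,merge)→440, (B,hash)→520, (B,nl)→820 …(+1); best=280 via (C,hash)
  {BD}: card=2000; try (B,hash)→1480, (D,nl_idx)→2400, (D,merge)→5320, (B,nl_idx)→5500, (B,merge)→5780, (D,hash)→9080 …(+2); best=1480 via (B,hash)
  {AB}: card=640; try (B,hash)→640, (A,merge)→960, (B,merge)→1000, (B,nl_idx)→1200, (A,hash)→1200, (A,nl)→3240 …(+1); best=640 via (B,hash)
  {BCD}: card=10000; try (C,hash)→3680, (D,merge)→7080, (D,hash)→9480, (D,nl_idx)→12080, (C,merge)→25600, (C,nl)→41480 …(+1); best=3680 via (C,hash)
  {ABC}: card=3200; try (C,hash)→1480, (A,hash)→1600, (A,merge)→2720, (C,merge)→7800, (C,nl)→13440, (A,nl)→16280; best=1480 via (C,hash)
  {ABD}: card=32000; try (A,hash)→4600, (D,hash)→10280, (D,merge)→12680, (A,merge)→26120, (D,nl_idx)→38400, (A,nl)→161480 …(+1); best=4600 via (A,hash)
  {ABCD}: card=160000; try (D,hash)→13680, (A,hash)→14800, (C,hash)→36800, (D,merge)→48080, (A,merge)→154320, (D,nl_idx)→190280 …(+4); best=13680 via (D,hash)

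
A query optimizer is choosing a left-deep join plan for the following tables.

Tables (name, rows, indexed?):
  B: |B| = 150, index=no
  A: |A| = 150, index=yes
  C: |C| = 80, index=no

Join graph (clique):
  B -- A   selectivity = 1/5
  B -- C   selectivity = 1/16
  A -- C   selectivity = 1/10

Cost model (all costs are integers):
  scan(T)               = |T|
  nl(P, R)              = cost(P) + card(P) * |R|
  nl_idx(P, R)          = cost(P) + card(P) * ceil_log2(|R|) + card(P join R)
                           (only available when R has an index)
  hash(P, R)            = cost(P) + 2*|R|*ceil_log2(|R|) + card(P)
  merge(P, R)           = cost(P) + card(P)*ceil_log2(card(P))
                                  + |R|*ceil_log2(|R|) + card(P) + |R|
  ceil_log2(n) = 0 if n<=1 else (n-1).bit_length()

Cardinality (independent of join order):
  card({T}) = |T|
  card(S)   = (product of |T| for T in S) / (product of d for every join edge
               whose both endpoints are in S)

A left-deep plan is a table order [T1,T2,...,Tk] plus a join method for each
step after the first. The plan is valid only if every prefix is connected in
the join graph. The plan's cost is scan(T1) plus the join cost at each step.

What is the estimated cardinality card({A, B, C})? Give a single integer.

2250

Tables in S: A(150), B(150), C(80)
Edges inside S: B-A(d=5), B-C(d=16), A-C(d=10)
numerator = 150 * 150 * 80 = 1800000
denominator = 5 * 16 * 10 = 800
card(S) = 1800000 / 800 = 2250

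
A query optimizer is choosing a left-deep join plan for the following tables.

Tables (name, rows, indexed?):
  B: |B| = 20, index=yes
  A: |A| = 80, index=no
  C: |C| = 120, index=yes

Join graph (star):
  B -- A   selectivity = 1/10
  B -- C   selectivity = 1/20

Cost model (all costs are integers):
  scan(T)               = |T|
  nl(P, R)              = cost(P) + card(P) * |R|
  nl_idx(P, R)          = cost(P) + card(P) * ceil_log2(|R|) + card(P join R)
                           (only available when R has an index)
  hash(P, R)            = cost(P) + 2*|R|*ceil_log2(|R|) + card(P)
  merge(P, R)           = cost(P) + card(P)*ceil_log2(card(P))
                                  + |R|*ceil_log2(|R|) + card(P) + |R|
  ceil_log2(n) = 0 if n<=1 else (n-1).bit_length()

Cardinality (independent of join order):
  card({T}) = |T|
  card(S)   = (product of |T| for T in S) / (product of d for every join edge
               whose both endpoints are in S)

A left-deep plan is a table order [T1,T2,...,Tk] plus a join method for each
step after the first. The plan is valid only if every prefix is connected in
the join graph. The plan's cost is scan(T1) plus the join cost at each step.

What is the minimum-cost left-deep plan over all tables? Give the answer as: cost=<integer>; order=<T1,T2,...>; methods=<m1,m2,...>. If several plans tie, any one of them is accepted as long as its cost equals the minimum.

cost=1520; order=B,C,A; methods=nl_idx,hash

Selinger DP (subsets sized 1..n):
  {B}: scan cost=20, card=20
  {A}: scan cost=80, card=80
  {C}: scan cost=120, card=120
  {AB}: card=160; try (B,hash)→360, (B,nl_idx)→640, (A,merge)→780, (B,merge)→840, (A,hash)→1160, (A,nl)→1620 …(+1); best=360 via (B,hash)
  {BC}: card=120; try (C,nl_idx)→280, (B,hash)→440, (B,nl_idx)→840, (C,merge)→1100, (B,merge)→1200, (C,hash)→1720 …(+2); best=280 via (C,nl_idx)
  {ABC}: card=960; try (A,hash)→1520, (A,merge)→1880, (C,hash)→2200, (C,nl_idx)→2440, (C,merge)→2760, (A,nl)→9880 …(+1); best=1520 via (A,hash)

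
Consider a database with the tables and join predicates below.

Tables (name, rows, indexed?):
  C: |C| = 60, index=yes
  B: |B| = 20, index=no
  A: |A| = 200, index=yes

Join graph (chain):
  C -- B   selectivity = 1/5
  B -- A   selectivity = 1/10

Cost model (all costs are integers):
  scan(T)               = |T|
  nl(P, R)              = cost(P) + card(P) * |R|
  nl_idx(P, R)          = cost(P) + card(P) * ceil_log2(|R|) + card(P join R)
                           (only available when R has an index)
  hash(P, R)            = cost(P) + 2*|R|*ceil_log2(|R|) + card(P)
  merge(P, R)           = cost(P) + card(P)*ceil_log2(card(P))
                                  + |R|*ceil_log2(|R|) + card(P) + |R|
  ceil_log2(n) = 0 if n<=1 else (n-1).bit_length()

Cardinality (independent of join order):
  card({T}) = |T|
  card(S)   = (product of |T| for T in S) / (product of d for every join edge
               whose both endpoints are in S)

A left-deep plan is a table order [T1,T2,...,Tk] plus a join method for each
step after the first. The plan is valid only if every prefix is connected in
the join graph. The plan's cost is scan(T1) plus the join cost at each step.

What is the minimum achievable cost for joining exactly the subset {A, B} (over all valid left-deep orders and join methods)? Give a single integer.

580

Selinger DP over subsets of {A,B}:
  {B}: scan cost=20, card=20
  {A}: scan cost=200, card=200
  {AB}: card=400; try (A,nl_idx)→580, (B,hash)→600, (A,merge)→1940, (B,merge)→2120, (A,hash)→3240, (A,nl)→4020 …(+1); best=580 via (A,nl_idx)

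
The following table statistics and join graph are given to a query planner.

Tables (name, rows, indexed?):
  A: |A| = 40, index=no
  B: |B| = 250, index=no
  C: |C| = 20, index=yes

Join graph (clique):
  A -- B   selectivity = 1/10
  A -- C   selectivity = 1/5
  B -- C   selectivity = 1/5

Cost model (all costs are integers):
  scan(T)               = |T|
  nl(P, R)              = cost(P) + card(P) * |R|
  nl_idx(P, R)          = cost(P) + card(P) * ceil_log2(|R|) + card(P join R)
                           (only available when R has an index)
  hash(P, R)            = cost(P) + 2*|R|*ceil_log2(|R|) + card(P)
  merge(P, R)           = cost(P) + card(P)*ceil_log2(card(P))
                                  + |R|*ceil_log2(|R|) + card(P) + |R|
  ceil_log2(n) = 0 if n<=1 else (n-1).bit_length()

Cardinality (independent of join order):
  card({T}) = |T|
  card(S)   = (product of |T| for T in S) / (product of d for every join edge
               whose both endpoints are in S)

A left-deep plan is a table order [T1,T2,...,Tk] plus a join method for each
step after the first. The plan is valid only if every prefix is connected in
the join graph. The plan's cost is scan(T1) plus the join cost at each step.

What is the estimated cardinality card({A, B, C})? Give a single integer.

800

Tables in S: A(40), B(250), C(20)
Edges inside S: A-B(d=10), A-C(d=5), B-C(d=5)
numerator = 40 * 250 * 20 = 200000
denominator = 10 * 5 * 5 = 250
card(S) = 200000 / 250 = 800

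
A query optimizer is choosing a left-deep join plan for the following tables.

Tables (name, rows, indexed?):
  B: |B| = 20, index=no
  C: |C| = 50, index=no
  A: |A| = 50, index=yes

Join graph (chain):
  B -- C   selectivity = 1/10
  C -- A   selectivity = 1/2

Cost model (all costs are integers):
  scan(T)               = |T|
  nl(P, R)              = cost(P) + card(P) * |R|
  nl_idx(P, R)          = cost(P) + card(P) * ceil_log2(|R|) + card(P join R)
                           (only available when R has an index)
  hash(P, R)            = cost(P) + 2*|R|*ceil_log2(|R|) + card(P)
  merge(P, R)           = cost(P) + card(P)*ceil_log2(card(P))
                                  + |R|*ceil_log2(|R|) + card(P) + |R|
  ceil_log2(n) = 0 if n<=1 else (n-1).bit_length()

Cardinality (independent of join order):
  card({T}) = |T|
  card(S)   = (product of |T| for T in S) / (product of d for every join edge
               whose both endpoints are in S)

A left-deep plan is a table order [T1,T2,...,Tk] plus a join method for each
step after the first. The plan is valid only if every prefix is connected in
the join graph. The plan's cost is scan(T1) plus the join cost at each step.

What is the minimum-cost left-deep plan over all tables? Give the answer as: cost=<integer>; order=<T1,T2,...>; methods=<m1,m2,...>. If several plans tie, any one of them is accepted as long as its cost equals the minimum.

Selinger DP (subsets sized 1..n):
  {B}: scan cost=20, card=20
  {C}: scan cost=50, card=50
  {A}: scan cost=50, card=50
  {BC}: card=100; try (B,hash)→300, (C,merge)→490, (B,merge)→520, (C,hash)→640, (C,nl)→1020, (B,nl)→1050; best=300 via (B,hash)
  {AC}: card=1250; try (C,hash)→700, (A,hash)→700, (C,merge)→750, (A,merge)→750, (A,nl_idx)→1600, (C,nl)→2550 …(+1); best=700 via (C,hash)
  {ABC}: card=2500; try (A,hash)→1000, (A,merge)→1450, (B,hash)→2150, (A,nl_idx)→3400, (A,nl)→5300, (B,merge)→15820 …(+1); best=1000 via (A,hash)

cost=1000; order=C,B,A; methods=hash,hash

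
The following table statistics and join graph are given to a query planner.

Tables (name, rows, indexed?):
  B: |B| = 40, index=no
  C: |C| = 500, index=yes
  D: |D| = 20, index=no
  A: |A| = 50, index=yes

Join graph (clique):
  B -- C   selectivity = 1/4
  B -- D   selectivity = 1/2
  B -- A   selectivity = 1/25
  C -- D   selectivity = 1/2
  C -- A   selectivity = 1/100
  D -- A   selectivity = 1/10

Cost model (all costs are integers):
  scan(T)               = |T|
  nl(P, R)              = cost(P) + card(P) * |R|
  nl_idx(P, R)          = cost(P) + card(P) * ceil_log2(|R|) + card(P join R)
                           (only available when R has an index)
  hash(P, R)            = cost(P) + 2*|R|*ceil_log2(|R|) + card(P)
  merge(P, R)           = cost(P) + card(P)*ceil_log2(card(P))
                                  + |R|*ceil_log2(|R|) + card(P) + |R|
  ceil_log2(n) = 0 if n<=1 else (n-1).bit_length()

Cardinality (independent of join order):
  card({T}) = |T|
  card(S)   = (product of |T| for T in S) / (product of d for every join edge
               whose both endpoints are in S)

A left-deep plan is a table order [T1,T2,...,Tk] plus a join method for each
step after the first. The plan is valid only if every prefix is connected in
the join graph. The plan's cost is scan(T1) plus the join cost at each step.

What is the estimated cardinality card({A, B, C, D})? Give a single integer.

Tables in S: A(50), B(40), C(500), D(20)
Edges inside S: B-C(d=4), B-D(d=2), B-A(d=25), C-D(d=2), C-A(d=100), D-A(d=10)
numerator = 50 * 40 * 500 * 20 = 20000000
denominator = 4 * 2 * 25 * 2 * 100 * 10 = 400000
card(S) = 20000000 / 400000 = 50

50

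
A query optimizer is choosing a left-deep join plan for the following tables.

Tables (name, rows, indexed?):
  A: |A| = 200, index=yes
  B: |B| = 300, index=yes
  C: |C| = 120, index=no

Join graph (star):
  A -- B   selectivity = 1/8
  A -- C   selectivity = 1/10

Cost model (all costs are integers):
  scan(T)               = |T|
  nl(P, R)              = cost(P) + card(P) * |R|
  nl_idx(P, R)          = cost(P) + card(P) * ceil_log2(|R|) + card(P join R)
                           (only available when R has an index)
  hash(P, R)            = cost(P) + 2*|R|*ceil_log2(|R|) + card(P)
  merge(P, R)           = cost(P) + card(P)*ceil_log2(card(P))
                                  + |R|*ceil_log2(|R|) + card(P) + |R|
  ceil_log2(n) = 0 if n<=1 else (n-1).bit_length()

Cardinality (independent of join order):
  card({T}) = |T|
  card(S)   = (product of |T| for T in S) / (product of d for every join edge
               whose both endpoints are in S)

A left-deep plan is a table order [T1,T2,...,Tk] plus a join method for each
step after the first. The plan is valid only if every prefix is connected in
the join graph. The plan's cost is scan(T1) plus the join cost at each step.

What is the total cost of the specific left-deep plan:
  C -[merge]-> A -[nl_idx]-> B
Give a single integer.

step 1: scan C: cost=120, card=120
step 2: join A via merge
    card(P join A) = 120*200/(10) = 2400
    cost = 120 + 120*7 + 200*8 + 120 + 200 = 2880
step 3: join B via nl_idx
    card(P join B) = 2400*300/(8) = 90000
    cost = 2880 + 2400*9 + 90000 = 114480

114480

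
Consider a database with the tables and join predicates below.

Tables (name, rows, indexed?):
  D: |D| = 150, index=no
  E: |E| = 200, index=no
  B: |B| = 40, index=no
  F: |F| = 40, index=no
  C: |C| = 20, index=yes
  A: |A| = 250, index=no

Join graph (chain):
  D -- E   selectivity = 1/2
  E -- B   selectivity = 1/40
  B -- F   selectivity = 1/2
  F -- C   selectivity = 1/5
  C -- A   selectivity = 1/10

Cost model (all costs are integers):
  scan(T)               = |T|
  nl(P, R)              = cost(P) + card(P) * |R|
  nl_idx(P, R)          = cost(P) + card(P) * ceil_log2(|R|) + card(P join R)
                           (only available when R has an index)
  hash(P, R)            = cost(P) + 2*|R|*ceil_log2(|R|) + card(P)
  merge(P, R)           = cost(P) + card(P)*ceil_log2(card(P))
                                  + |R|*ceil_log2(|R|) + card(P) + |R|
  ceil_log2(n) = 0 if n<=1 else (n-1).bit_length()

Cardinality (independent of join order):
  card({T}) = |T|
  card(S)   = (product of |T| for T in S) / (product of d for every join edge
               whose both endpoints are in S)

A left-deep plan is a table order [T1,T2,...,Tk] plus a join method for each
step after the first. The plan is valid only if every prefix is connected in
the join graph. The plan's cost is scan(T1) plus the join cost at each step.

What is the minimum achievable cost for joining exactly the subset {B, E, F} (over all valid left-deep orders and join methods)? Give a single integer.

1560

Selinger DP over subsets of {B,E,F}:
  {E}: scan cost=200, card=200
  {B}: scan cost=40, card=40
  {F}: scan cost=40, card=40
  {BE}: card=200; try (B,hash)→880, (E,merge)→2120, (B,merge)→2280, (E,hash)→3280, (E,nl)→8040, (B,nl)→8200; best=880 via (B,hash)
  {BF}: card=800; try (F,hash)→560, (B,hash)→560, (F,merge)→600, (B,merge)→600, (F,nl)→1640, (B,nl)→1640; best=560 via (F,hash)
  {BEF}: card=4000; try (F,hash)→1560, (F,merge)→2960, (E,hash)→4560, (F,nl)→8880, (E,merge)→11160, (E,nl)→160560; best=1560 via (F,hash)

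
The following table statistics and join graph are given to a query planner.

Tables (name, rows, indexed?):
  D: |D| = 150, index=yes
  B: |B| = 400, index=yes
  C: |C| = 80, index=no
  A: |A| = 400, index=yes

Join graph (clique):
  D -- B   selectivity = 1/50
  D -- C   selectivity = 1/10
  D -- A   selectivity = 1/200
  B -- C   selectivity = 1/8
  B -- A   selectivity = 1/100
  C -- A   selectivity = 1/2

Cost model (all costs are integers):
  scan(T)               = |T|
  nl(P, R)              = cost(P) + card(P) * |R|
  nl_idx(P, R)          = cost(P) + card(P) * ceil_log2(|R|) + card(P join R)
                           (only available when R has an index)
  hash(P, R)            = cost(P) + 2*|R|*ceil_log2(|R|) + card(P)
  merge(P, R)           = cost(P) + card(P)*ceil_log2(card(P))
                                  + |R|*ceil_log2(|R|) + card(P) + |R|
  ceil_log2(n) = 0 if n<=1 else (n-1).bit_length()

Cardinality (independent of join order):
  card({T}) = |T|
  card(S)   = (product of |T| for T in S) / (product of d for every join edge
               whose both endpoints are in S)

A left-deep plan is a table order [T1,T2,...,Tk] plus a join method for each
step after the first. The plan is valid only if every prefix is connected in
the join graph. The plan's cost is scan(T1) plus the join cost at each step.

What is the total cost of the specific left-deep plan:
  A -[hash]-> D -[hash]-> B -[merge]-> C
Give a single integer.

step 1: scan A: cost=400, card=400
step 2: join D via hash
    card(P join D) = 400*150/(200) = 300
    cost = 400 + 2*150*8 + 400 = 3200
step 3: join B via hash
    card(P join B) = 300*400/(50*100) = 24
    cost = 3200 + 2*400*9 + 300 = 10700
step 4: join C via merge
    card(P join C) = 24*80/(10*8*2) = 12
    cost = 10700 + 24*5 + 80*7 + 24 + 80 = 11484

11484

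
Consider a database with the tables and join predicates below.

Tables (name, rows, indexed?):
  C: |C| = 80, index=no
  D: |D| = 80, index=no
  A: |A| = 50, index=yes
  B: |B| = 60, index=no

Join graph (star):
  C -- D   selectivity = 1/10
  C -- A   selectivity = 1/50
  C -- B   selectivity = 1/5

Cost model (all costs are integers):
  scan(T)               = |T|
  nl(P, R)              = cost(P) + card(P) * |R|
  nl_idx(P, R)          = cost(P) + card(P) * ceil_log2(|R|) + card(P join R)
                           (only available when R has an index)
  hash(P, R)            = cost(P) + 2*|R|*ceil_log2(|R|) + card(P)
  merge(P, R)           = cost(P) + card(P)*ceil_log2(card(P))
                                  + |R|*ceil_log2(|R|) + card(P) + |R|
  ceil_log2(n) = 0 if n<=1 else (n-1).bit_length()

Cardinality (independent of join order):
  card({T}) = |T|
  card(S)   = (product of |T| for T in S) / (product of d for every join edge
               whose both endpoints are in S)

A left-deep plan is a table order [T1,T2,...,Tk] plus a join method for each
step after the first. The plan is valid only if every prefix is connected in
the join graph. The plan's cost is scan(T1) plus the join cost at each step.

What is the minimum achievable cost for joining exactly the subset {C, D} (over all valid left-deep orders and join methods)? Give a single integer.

1280

Selinger DP over subsets of {C,D}:
  {C}: scan cost=80, card=80
  {D}: scan cost=80, card=80
  {CD}: card=640; try (D,hash)→1280, (C,hash)→1280, (D,merge)→1360, (C,merge)→1360, (D,nl)→6480, (C,nl)→6480; best=1280 via (D,hash)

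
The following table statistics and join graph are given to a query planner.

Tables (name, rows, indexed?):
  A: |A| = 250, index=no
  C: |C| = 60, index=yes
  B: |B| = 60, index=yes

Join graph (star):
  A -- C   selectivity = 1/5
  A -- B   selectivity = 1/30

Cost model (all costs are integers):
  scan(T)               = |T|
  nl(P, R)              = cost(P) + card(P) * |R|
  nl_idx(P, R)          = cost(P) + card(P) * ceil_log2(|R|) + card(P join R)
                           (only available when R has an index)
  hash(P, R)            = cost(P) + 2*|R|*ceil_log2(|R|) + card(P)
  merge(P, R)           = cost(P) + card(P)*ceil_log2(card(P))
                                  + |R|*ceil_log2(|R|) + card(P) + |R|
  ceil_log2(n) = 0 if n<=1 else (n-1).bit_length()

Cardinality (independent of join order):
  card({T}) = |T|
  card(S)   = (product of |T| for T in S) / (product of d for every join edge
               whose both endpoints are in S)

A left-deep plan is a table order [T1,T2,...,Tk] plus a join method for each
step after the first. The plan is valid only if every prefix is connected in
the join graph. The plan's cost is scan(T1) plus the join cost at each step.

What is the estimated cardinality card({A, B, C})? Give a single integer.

6000

Tables in S: A(250), B(60), C(60)
Edges inside S: A-C(d=5), A-B(d=30)
numerator = 250 * 60 * 60 = 900000
denominator = 5 * 30 = 150
card(S) = 900000 / 150 = 6000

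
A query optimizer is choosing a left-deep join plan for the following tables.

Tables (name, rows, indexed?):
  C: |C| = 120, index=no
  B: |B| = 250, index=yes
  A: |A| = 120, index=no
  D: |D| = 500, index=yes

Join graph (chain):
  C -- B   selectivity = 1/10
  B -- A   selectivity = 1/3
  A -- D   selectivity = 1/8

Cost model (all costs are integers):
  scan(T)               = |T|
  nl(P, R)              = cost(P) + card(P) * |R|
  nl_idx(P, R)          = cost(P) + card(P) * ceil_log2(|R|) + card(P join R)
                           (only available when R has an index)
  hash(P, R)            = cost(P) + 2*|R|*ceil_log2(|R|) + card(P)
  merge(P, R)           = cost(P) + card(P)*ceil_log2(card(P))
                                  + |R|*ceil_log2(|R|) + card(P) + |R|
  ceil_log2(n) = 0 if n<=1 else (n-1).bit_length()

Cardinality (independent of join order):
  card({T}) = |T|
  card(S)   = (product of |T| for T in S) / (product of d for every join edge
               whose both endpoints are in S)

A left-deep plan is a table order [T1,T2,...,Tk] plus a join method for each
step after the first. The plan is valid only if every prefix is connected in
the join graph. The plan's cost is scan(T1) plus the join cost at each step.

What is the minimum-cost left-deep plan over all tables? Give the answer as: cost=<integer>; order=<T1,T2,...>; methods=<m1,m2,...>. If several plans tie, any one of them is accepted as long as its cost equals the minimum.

cost=135860; order=B,C,A,D; methods=hash,hash,hash

Selinger DP (subsets sized 1..n):
  {C}: scan cost=120, card=120
  {B}: scan cost=250, card=250
  {A}: scan cost=120, card=120
  {D}: scan cost=500, card=500
  {BC}: card=3000; try (C,hash)→2180, (B,merge)→3330, (C,merge)→3460, (B,nl_idx)→4080, (B,hash)→4240, (B,nl)→30120 …(+1); best=2180 via (C,hash)
  {AB}: card=10000; try (A,hash)→2180, (B,merge)→3330, (A,merge)→3460, (B,hash)→4240, (B,nl_idx)→11080, (B,nl)→30120 …(+1); best=2180 via (A,hash)
  {AD}: card=7500; try (A,hash)→2680, (D,merge)→6080, (A,merge)→6460, (D,nl_idx)→8700, (D,hash)→9240, (D,nl)→60120 …(+1); best=2680 via (A,hash)
  {ABC}: card=120000; try (A,hash)→6860, (C,hash)→13860, (A,merge)→42140, (C,merge)→153140, (A,nl)→362180, (C,nl)→1202180; best=6860 via (A,hash)
  {ABD}: card=625000; try (B,hash)→14180, (D,hash)→21180, (B,merge)→109930, (D,merge)→157180, (B,nl_idx)→687680, (D,nl_idx)→717180 …(+2); best=14180 via (B,hash)
  {ABCD}: card=7500000; try (D,hash)→135860, (C,hash)→640860, (D,merge)→2171860, (D,nl_idx)→8586860, (C,merge)→13140140, (D,nl)→60006860 …(+1); best=135860 via (D,hash)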